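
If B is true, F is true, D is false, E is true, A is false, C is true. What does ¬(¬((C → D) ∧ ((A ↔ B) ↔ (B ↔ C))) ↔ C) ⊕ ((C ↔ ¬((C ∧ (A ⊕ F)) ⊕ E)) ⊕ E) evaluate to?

C → D = True → False = False
A ↔ B = False ↔ True = False
B ↔ C = True ↔ True = True
(A ↔ B) ↔ (B ↔ C) = False ↔ True = False
(C → D) ∧ ((A ↔ B) ↔ (B ↔ C)) = False ∧ False = False
¬((C → D) ∧ ((A ↔ B) ↔ (B ↔ C))) = ¬False = True
¬((C → D) ∧ ((A ↔ B) ↔ (B ↔ C))) ↔ C = True ↔ True = True
¬(¬((C → D) ∧ ((A ↔ B) ↔ (B ↔ C))) ↔ C) = ¬True = False
A ⊕ F = False ⊕ True = True
C ∧ (A ⊕ F) = True ∧ True = True
(C ∧ (A ⊕ F)) ⊕ E = True ⊕ True = False
¬((C ∧ (A ⊕ F)) ⊕ E) = ¬False = True
C ↔ ¬((C ∧ (A ⊕ F)) ⊕ E) = True ↔ True = True
(C ↔ ¬((C ∧ (A ⊕ F)) ⊕ E)) ⊕ E = True ⊕ True = False
¬(¬((C → D) ∧ ((A ↔ B) ↔ (B ↔ C))) ↔ C) ⊕ ((C ↔ ¬((C ∧ (A ⊕ F)) ⊕ E)) ⊕ E) = False ⊕ False = False

False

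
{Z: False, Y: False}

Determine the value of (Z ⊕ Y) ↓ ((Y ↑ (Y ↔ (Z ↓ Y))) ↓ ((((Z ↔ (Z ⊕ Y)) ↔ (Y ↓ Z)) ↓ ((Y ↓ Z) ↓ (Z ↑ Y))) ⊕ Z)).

Z ⊕ Y = False ⊕ False = False
Z ↓ Y = False ↓ False = True
Y ↔ (Z ↓ Y) = False ↔ True = False
Y ↑ (Y ↔ (Z ↓ Y)) = False ↑ False = True
Z ⊕ Y = False ⊕ False = False
Z ↔ (Z ⊕ Y) = False ↔ False = True
Y ↓ Z = False ↓ False = True
(Z ↔ (Z ⊕ Y)) ↔ (Y ↓ Z) = True ↔ True = True
Y ↓ Z = False ↓ False = True
Z ↑ Y = False ↑ False = True
(Y ↓ Z) ↓ (Z ↑ Y) = True ↓ True = False
((Z ↔ (Z ⊕ Y)) ↔ (Y ↓ Z)) ↓ ((Y ↓ Z) ↓ (Z ↑ Y)) = True ↓ False = False
(((Z ↔ (Z ⊕ Y)) ↔ (Y ↓ Z)) ↓ ((Y ↓ Z) ↓ (Z ↑ Y))) ⊕ Z = False ⊕ False = False
(Y ↑ (Y ↔ (Z ↓ Y))) ↓ ((((Z ↔ (Z ⊕ Y)) ↔ (Y ↓ Z)) ↓ ((Y ↓ Z) ↓ (Z ↑ Y))) ⊕ Z) = True ↓ False = False
(Z ⊕ Y) ↓ ((Y ↑ (Y ↔ (Z ↓ Y))) ↓ ((((Z ↔ (Z ⊕ Y)) ↔ (Y ↓ Z)) ↓ ((Y ↓ Z) ↓ (Z ↑ Y))) ⊕ Z)) = False ↓ False = True

True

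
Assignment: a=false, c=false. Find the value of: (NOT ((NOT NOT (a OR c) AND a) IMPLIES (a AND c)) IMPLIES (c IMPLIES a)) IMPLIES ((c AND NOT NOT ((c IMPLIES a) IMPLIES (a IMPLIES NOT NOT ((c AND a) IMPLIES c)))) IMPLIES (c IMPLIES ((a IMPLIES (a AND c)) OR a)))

true

a OR c = false OR false = false
NOT (a OR c) = NOT false = true
NOT NOT (a OR c) = NOT true = false
NOT NOT (a OR c) AND a = false AND false = false
a AND c = false AND false = false
(NOT NOT (a OR c) AND a) IMPLIES (a AND c) = false IMPLIES false = true
NOT ((NOT NOT (a OR c) AND a) IMPLIES (a AND c)) = NOT true = false
c IMPLIES a = false IMPLIES false = true
NOT ((NOT NOT (a OR c) AND a) IMPLIES (a AND c)) IMPLIES (c IMPLIES a) = false IMPLIES true = true
c IMPLIES a = false IMPLIES false = true
c AND a = false AND false = false
(c AND a) IMPLIES c = false IMPLIES false = true
NOT ((c AND a) IMPLIES c) = NOT true = false
NOT NOT ((c AND a) IMPLIES c) = NOT false = true
a IMPLIES NOT NOT ((c AND a) IMPLIES c) = false IMPLIES true = true
(c IMPLIES a) IMPLIES (a IMPLIES NOT NOT ((c AND a) IMPLIES c)) = true IMPLIES true = true
NOT ((c IMPLIES a) IMPLIES (a IMPLIES NOT NOT ((c AND a) IMPLIES c))) = NOT true = false
NOT NOT ((c IMPLIES a) IMPLIES (a IMPLIES NOT NOT ((c AND a) IMPLIES c))) = NOT false = true
c AND NOT NOT ((c IMPLIES a) IMPLIES (a IMPLIES NOT NOT ((c AND a) IMPLIES c))) = false AND true = false
a AND c = false AND false = false
a IMPLIES (a AND c) = false IMPLIES false = true
(a IMPLIES (a AND c)) OR a = true OR false = true
c IMPLIES ((a IMPLIES (a AND c)) OR a) = false IMPLIES true = true
(c AND NOT NOT ((c IMPLIES a) IMPLIES (a IMPLIES NOT NOT ((c AND a) IMPLIES c)))) IMPLIES (c IMPLIES ((a IMPLIES (a AND c)) OR a)) = false IMPLIES true = true
(NOT ((NOT NOT (a OR c) AND a) IMPLIES (a AND c)) IMPLIES (c IMPLIES a)) IMPLIES ((c AND NOT NOT ((c IMPLIES a) IMPLIES (a IMPLIES NOT NOT ((c AND a) IMPLIES c)))) IMPLIES (c IMPLIES ((a IMPLIES (a AND c)) OR a))) = true IMPLIES true = true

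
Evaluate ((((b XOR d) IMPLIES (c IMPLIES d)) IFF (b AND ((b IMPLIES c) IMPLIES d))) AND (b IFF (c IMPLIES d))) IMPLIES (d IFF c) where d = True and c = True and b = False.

True

b XOR d = False XOR True = True
c IMPLIES d = True IMPLIES True = True
(b XOR d) IMPLIES (c IMPLIES d) = True IMPLIES True = True
b IMPLIES c = False IMPLIES True = True
(b IMPLIES c) IMPLIES d = True IMPLIES True = True
b AND ((b IMPLIES c) IMPLIES d) = False AND True = False
((b XOR d) IMPLIES (c IMPLIES d)) IFF (b AND ((b IMPLIES c) IMPLIES d)) = True IFF False = False
c IMPLIES d = True IMPLIES True = True
b IFF (c IMPLIES d) = False IFF True = False
(((b XOR d) IMPLIES (c IMPLIES d)) IFF (b AND ((b IMPLIES c) IMPLIES d))) AND (b IFF (c IMPLIES d)) = False AND False = False
d IFF c = True IFF True = True
((((b XOR d) IMPLIES (c IMPLIES d)) IFF (b AND ((b IMPLIES c) IMPLIES d))) AND (b IFF (c IMPLIES d))) IMPLIES (d IFF c) = False IMPLIES True = True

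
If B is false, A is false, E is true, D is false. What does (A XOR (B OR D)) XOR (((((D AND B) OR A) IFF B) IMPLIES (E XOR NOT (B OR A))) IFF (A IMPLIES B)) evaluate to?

F

B OR D = F OR F = F
A XOR (B OR D) = F XOR F = F
D AND B = F AND F = F
(D AND B) OR A = F OR F = F
((D AND B) OR A) IFF B = F IFF F = T
B OR A = F OR F = F
NOT (B OR A) = NOT F = T
E XOR NOT (B OR A) = T XOR T = F
(((D AND B) OR A) IFF B) IMPLIES (E XOR NOT (B OR A)) = T IMPLIES F = F
A IMPLIES B = F IMPLIES F = T
((((D AND B) OR A) IFF B) IMPLIES (E XOR NOT (B OR A))) IFF (A IMPLIES B) = F IFF T = F
(A XOR (B OR D)) XOR (((((D AND B) OR A) IFF B) IMPLIES (E XOR NOT (B OR A))) IFF (A IMPLIES B)) = F XOR F = F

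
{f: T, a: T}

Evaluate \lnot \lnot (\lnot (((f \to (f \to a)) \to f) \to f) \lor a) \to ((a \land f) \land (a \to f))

f \to a = T \to T = T
f \to (f \to a) = T \to T = T
(f \to (f \to a)) \to f = T \to T = T
((f \to (f \to a)) \to f) \to f = T \to T = T
\lnot (((f \to (f \to a)) \to f) \to f) = \lnot T = F
\lnot (((f \to (f \to a)) \to f) \to f) \lor a = F \lor T = T
\lnot (\lnot (((f \to (f \to a)) \to f) \to f) \lor a) = \lnot T = F
\lnot \lnot (\lnot (((f \to (f \to a)) \to f) \to f) \lor a) = \lnot F = T
a \land f = T \land T = T
a \to f = T \to T = T
(a \land f) \land (a \to f) = T \land T = T
\lnot \lnot (\lnot (((f \to (f \to a)) \to f) \to f) \lor a) \to ((a \land f) \land (a \to f)) = T \to T = T

T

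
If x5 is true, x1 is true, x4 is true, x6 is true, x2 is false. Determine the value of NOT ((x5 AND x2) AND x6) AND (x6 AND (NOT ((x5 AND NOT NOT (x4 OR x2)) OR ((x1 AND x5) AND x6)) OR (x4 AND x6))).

true

x5 AND x2 = true AND false = false
(x5 AND x2) AND x6 = false AND true = false
NOT ((x5 AND x2) AND x6) = NOT false = true
x4 OR x2 = true OR false = true
NOT (x4 OR x2) = NOT true = false
NOT NOT (x4 OR x2) = NOT false = true
x5 AND NOT NOT (x4 OR x2) = true AND true = true
x1 AND x5 = true AND true = true
(x1 AND x5) AND x6 = true AND true = true
(x5 AND NOT NOT (x4 OR x2)) OR ((x1 AND x5) AND x6) = true OR true = true
NOT ((x5 AND NOT NOT (x4 OR x2)) OR ((x1 AND x5) AND x6)) = NOT true = false
x4 AND x6 = true AND true = true
NOT ((x5 AND NOT NOT (x4 OR x2)) OR ((x1 AND x5) AND x6)) OR (x4 AND x6) = false OR true = true
x6 AND (NOT ((x5 AND NOT NOT (x4 OR x2)) OR ((x1 AND x5) AND x6)) OR (x4 AND x6)) = true AND true = true
NOT ((x5 AND x2) AND x6) AND (x6 AND (NOT ((x5 AND NOT NOT (x4 OR x2)) OR ((x1 AND x5) AND x6)) OR (x4 AND x6))) = true AND true = true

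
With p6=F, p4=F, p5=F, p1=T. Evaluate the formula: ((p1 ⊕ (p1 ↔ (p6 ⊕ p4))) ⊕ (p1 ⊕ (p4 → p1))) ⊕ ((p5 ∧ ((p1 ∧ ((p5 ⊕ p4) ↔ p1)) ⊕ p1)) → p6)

F

Substituting p6=F, p4=F, p5=F, p1=T:
p6 ⊕ p4 = F ⊕ F = F
p1 ↔ (p6 ⊕ p4) = T ↔ F = F
p1 ⊕ (p1 ↔ (p6 ⊕ p4)) = T ⊕ F = T
p4 → p1 = F → T = T
p1 ⊕ (p4 → p1) = T ⊕ T = F
(p1 ⊕ (p1 ↔ (p6 ⊕ p4))) ⊕ (p1 ⊕ (p4 → p1)) = T ⊕ F = T
p5 ⊕ p4 = F ⊕ F = F
(p5 ⊕ p4) ↔ p1 = F ↔ T = F
p1 ∧ ((p5 ⊕ p4) ↔ p1) = T ∧ F = F
(p1 ∧ ((p5 ⊕ p4) ↔ p1)) ⊕ p1 = F ⊕ T = T
p5 ∧ ((p1 ∧ ((p5 ⊕ p4) ↔ p1)) ⊕ p1) = F ∧ T = F
(p5 ∧ ((p1 ∧ ((p5 ⊕ p4) ↔ p1)) ⊕ p1)) → p6 = F → F = T
((p1 ⊕ (p1 ↔ (p6 ⊕ p4))) ⊕ (p1 ⊕ (p4 → p1))) ⊕ ((p5 ∧ ((p1 ∧ ((p5 ⊕ p4) ↔ p1)) ⊕ p1)) → p6) = T ⊕ T = F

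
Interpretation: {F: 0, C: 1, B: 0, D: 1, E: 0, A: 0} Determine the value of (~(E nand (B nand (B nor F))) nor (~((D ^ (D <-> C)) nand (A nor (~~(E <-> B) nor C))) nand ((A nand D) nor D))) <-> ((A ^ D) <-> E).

1

B nor F = 0 nor 0 = 1
B nand (B nor F) = 0 nand 1 = 1
E nand (B nand (B nor F)) = 0 nand 1 = 1
~(E nand (B nand (B nor F))) = ~1 = 0
D <-> C = 1 <-> 1 = 1
D ^ (D <-> C) = 1 ^ 1 = 0
E <-> B = 0 <-> 0 = 1
~(E <-> B) = ~1 = 0
~~(E <-> B) = ~0 = 1
~~(E <-> B) nor C = 1 nor 1 = 0
A nor (~~(E <-> B) nor C) = 0 nor 0 = 1
(D ^ (D <-> C)) nand (A nor (~~(E <-> B) nor C)) = 0 nand 1 = 1
~((D ^ (D <-> C)) nand (A nor (~~(E <-> B) nor C))) = ~1 = 0
A nand D = 0 nand 1 = 1
(A nand D) nor D = 1 nor 1 = 0
~((D ^ (D <-> C)) nand (A nor (~~(E <-> B) nor C))) nand ((A nand D) nor D) = 0 nand 0 = 1
~(E nand (B nand (B nor F))) nor (~((D ^ (D <-> C)) nand (A nor (~~(E <-> B) nor C))) nand ((A nand D) nor D)) = 0 nor 1 = 0
A ^ D = 0 ^ 1 = 1
(A ^ D) <-> E = 1 <-> 0 = 0
(~(E nand (B nand (B nor F))) nor (~((D ^ (D <-> C)) nand (A nor (~~(E <-> B) nor C))) nand ((A nand D) nor D))) <-> ((A ^ D) <-> E) = 0 <-> 0 = 1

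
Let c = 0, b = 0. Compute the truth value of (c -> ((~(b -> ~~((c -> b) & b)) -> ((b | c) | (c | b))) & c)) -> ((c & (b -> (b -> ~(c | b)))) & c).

0

c -> b = 0 -> 0 = 1
(c -> b) & b = 1 & 0 = 0
~((c -> b) & b) = ~0 = 1
~~((c -> b) & b) = ~1 = 0
b -> ~~((c -> b) & b) = 0 -> 0 = 1
~(b -> ~~((c -> b) & b)) = ~1 = 0
b | c = 0 | 0 = 0
c | b = 0 | 0 = 0
(b | c) | (c | b) = 0 | 0 = 0
~(b -> ~~((c -> b) & b)) -> ((b | c) | (c | b)) = 0 -> 0 = 1
(~(b -> ~~((c -> b) & b)) -> ((b | c) | (c | b))) & c = 1 & 0 = 0
c -> ((~(b -> ~~((c -> b) & b)) -> ((b | c) | (c | b))) & c) = 0 -> 0 = 1
c | b = 0 | 0 = 0
~(c | b) = ~0 = 1
b -> ~(c | b) = 0 -> 1 = 1
b -> (b -> ~(c | b)) = 0 -> 1 = 1
c & (b -> (b -> ~(c | b))) = 0 & 1 = 0
(c & (b -> (b -> ~(c | b)))) & c = 0 & 0 = 0
(c -> ((~(b -> ~~((c -> b) & b)) -> ((b | c) | (c | b))) & c)) -> ((c & (b -> (b -> ~(c | b)))) & c) = 1 -> 0 = 0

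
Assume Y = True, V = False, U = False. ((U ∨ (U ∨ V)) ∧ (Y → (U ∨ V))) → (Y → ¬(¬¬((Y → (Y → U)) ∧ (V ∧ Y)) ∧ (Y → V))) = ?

True

Substituting Y=True, V=False, U=False:
U ∨ V = False ∨ False = False
U ∨ (U ∨ V) = False ∨ False = False
U ∨ V = False ∨ False = False
Y → (U ∨ V) = True → False = False
(U ∨ (U ∨ V)) ∧ (Y → (U ∨ V)) = False ∧ False = False
Y → U = True → False = False
Y → (Y → U) = True → False = False
V ∧ Y = False ∧ True = False
(Y → (Y → U)) ∧ (V ∧ Y) = False ∧ False = False
¬((Y → (Y → U)) ∧ (V ∧ Y)) = ¬False = True
¬¬((Y → (Y → U)) ∧ (V ∧ Y)) = ¬True = False
Y → V = True → False = False
¬¬((Y → (Y → U)) ∧ (V ∧ Y)) ∧ (Y → V) = False ∧ False = False
¬(¬¬((Y → (Y → U)) ∧ (V ∧ Y)) ∧ (Y → V)) = ¬False = True
Y → ¬(¬¬((Y → (Y → U)) ∧ (V ∧ Y)) ∧ (Y → V)) = True → True = True
((U ∨ (U ∨ V)) ∧ (Y → (U ∨ V))) → (Y → ¬(¬¬((Y → (Y → U)) ∧ (V ∧ Y)) ∧ (Y → V))) = False → True = True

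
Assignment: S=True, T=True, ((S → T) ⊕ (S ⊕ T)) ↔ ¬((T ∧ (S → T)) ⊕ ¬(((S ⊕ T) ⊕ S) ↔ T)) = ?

Substituting S=True, T=True:
S → T = True → True = True
S ⊕ T = True ⊕ True = False
(S → T) ⊕ (S ⊕ T) = True ⊕ False = True
S → T = True → True = True
T ∧ (S → T) = True ∧ True = True
S ⊕ T = True ⊕ True = False
(S ⊕ T) ⊕ S = False ⊕ True = True
((S ⊕ T) ⊕ S) ↔ T = True ↔ True = True
¬(((S ⊕ T) ⊕ S) ↔ T) = ¬True = False
(T ∧ (S → T)) ⊕ ¬(((S ⊕ T) ⊕ S) ↔ T) = True ⊕ False = True
¬((T ∧ (S → T)) ⊕ ¬(((S ⊕ T) ⊕ S) ↔ T)) = ¬True = False
((S → T) ⊕ (S ⊕ T)) ↔ ¬((T ∧ (S → T)) ⊕ ¬(((S ⊕ T) ⊕ S) ↔ T)) = True ↔ False = False

False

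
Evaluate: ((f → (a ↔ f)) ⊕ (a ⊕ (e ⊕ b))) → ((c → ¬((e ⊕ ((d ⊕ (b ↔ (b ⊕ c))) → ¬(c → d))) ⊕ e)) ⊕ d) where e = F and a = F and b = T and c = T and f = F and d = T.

T

a ↔ f = F ↔ F = T
f → (a ↔ f) = F → T = T
e ⊕ b = F ⊕ T = T
a ⊕ (e ⊕ b) = F ⊕ T = T
(f → (a ↔ f)) ⊕ (a ⊕ (e ⊕ b)) = T ⊕ T = F
b ⊕ c = T ⊕ T = F
b ↔ (b ⊕ c) = T ↔ F = F
d ⊕ (b ↔ (b ⊕ c)) = T ⊕ F = T
c → d = T → T = T
¬(c → d) = ¬T = F
(d ⊕ (b ↔ (b ⊕ c))) → ¬(c → d) = T → F = F
e ⊕ ((d ⊕ (b ↔ (b ⊕ c))) → ¬(c → d)) = F ⊕ F = F
(e ⊕ ((d ⊕ (b ↔ (b ⊕ c))) → ¬(c → d))) ⊕ e = F ⊕ F = F
¬((e ⊕ ((d ⊕ (b ↔ (b ⊕ c))) → ¬(c → d))) ⊕ e) = ¬F = T
c → ¬((e ⊕ ((d ⊕ (b ↔ (b ⊕ c))) → ¬(c → d))) ⊕ e) = T → T = T
(c → ¬((e ⊕ ((d ⊕ (b ↔ (b ⊕ c))) → ¬(c → d))) ⊕ e)) ⊕ d = T ⊕ T = F
((f → (a ↔ f)) ⊕ (a ⊕ (e ⊕ b))) → ((c → ¬((e ⊕ ((d ⊕ (b ↔ (b ⊕ c))) → ¬(c → d))) ⊕ e)) ⊕ d) = F → F = T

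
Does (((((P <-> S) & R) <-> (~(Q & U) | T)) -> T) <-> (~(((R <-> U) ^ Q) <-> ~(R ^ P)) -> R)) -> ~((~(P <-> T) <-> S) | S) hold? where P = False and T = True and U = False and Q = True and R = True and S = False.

True

P <-> S = False <-> False = True
(P <-> S) & R = True & True = True
Q & U = True & False = False
~(Q & U) = ~False = True
~(Q & U) | T = True | True = True
((P <-> S) & R) <-> (~(Q & U) | T) = True <-> True = True
(((P <-> S) & R) <-> (~(Q & U) | T)) -> T = True -> True = True
R <-> U = True <-> False = False
(R <-> U) ^ Q = False ^ True = True
R ^ P = True ^ False = True
~(R ^ P) = ~True = False
((R <-> U) ^ Q) <-> ~(R ^ P) = True <-> False = False
~(((R <-> U) ^ Q) <-> ~(R ^ P)) = ~False = True
~(((R <-> U) ^ Q) <-> ~(R ^ P)) -> R = True -> True = True
((((P <-> S) & R) <-> (~(Q & U) | T)) -> T) <-> (~(((R <-> U) ^ Q) <-> ~(R ^ P)) -> R) = True <-> True = True
P <-> T = False <-> True = False
~(P <-> T) = ~False = True
~(P <-> T) <-> S = True <-> False = False
(~(P <-> T) <-> S) | S = False | False = False
~((~(P <-> T) <-> S) | S) = ~False = True
(((((P <-> S) & R) <-> (~(Q & U) | T)) -> T) <-> (~(((R <-> U) ^ Q) <-> ~(R ^ P)) -> R)) -> ~((~(P <-> T) <-> S) | S) = True -> True = True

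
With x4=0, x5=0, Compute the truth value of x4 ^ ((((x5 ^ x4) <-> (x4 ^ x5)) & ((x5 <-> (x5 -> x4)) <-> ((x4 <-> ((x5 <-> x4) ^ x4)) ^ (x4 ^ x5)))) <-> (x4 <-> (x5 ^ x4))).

1

x5 ^ x4 = 0 ^ 0 = 0
x4 ^ x5 = 0 ^ 0 = 0
(x5 ^ x4) <-> (x4 ^ x5) = 0 <-> 0 = 1
x5 -> x4 = 0 -> 0 = 1
x5 <-> (x5 -> x4) = 0 <-> 1 = 0
x5 <-> x4 = 0 <-> 0 = 1
(x5 <-> x4) ^ x4 = 1 ^ 0 = 1
x4 <-> ((x5 <-> x4) ^ x4) = 0 <-> 1 = 0
x4 ^ x5 = 0 ^ 0 = 0
(x4 <-> ((x5 <-> x4) ^ x4)) ^ (x4 ^ x5) = 0 ^ 0 = 0
(x5 <-> (x5 -> x4)) <-> ((x4 <-> ((x5 <-> x4) ^ x4)) ^ (x4 ^ x5)) = 0 <-> 0 = 1
((x5 ^ x4) <-> (x4 ^ x5)) & ((x5 <-> (x5 -> x4)) <-> ((x4 <-> ((x5 <-> x4) ^ x4)) ^ (x4 ^ x5))) = 1 & 1 = 1
x5 ^ x4 = 0 ^ 0 = 0
x4 <-> (x5 ^ x4) = 0 <-> 0 = 1
(((x5 ^ x4) <-> (x4 ^ x5)) & ((x5 <-> (x5 -> x4)) <-> ((x4 <-> ((x5 <-> x4) ^ x4)) ^ (x4 ^ x5)))) <-> (x4 <-> (x5 ^ x4)) = 1 <-> 1 = 1
x4 ^ ((((x5 ^ x4) <-> (x4 ^ x5)) & ((x5 <-> (x5 -> x4)) <-> ((x4 <-> ((x5 <-> x4) ^ x4)) ^ (x4 ^ x5)))) <-> (x4 <-> (x5 ^ x4))) = 0 ^ 1 = 1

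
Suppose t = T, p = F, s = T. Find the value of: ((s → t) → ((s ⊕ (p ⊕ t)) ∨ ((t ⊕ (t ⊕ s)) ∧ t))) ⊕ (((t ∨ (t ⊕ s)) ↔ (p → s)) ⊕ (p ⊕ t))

T

s → t = T → T = T
p ⊕ t = F ⊕ T = T
s ⊕ (p ⊕ t) = T ⊕ T = F
t ⊕ s = T ⊕ T = F
t ⊕ (t ⊕ s) = T ⊕ F = T
(t ⊕ (t ⊕ s)) ∧ t = T ∧ T = T
(s ⊕ (p ⊕ t)) ∨ ((t ⊕ (t ⊕ s)) ∧ t) = F ∨ T = T
(s → t) → ((s ⊕ (p ⊕ t)) ∨ ((t ⊕ (t ⊕ s)) ∧ t)) = T → T = T
t ⊕ s = T ⊕ T = F
t ∨ (t ⊕ s) = T ∨ F = T
p → s = F → T = T
(t ∨ (t ⊕ s)) ↔ (p → s) = T ↔ T = T
p ⊕ t = F ⊕ T = T
((t ∨ (t ⊕ s)) ↔ (p → s)) ⊕ (p ⊕ t) = T ⊕ T = F
((s → t) → ((s ⊕ (p ⊕ t)) ∨ ((t ⊕ (t ⊕ s)) ∧ t))) ⊕ (((t ∨ (t ⊕ s)) ↔ (p → s)) ⊕ (p ⊕ t)) = T ⊕ F = T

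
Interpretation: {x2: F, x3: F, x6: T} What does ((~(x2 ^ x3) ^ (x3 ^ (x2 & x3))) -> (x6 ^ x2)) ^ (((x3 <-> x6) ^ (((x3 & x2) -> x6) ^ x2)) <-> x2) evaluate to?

Substituting x2=F, x3=F, x6=T:
x2 ^ x3 = F ^ F = F
~(x2 ^ x3) = ~F = T
x2 & x3 = F & F = F
x3 ^ (x2 & x3) = F ^ F = F
~(x2 ^ x3) ^ (x3 ^ (x2 & x3)) = T ^ F = T
x6 ^ x2 = T ^ F = T
(~(x2 ^ x3) ^ (x3 ^ (x2 & x3))) -> (x6 ^ x2) = T -> T = T
x3 <-> x6 = F <-> T = F
x3 & x2 = F & F = F
(x3 & x2) -> x6 = F -> T = T
((x3 & x2) -> x6) ^ x2 = T ^ F = T
(x3 <-> x6) ^ (((x3 & x2) -> x6) ^ x2) = F ^ T = T
((x3 <-> x6) ^ (((x3 & x2) -> x6) ^ x2)) <-> x2 = T <-> F = F
((~(x2 ^ x3) ^ (x3 ^ (x2 & x3))) -> (x6 ^ x2)) ^ (((x3 <-> x6) ^ (((x3 & x2) -> x6) ^ x2)) <-> x2) = T ^ F = T

T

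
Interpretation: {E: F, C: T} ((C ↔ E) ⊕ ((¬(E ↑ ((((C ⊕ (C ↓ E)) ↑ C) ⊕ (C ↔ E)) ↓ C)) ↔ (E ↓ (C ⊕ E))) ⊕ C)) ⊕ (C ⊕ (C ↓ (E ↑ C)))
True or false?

C ↔ E = T ↔ F = F
C ↓ E = T ↓ F = F
C ⊕ (C ↓ E) = T ⊕ F = T
(C ⊕ (C ↓ E)) ↑ C = T ↑ T = F
C ↔ E = T ↔ F = F
((C ⊕ (C ↓ E)) ↑ C) ⊕ (C ↔ E) = F ⊕ F = F
(((C ⊕ (C ↓ E)) ↑ C) ⊕ (C ↔ E)) ↓ C = F ↓ T = F
E ↑ ((((C ⊕ (C ↓ E)) ↑ C) ⊕ (C ↔ E)) ↓ C) = F ↑ F = T
¬(E ↑ ((((C ⊕ (C ↓ E)) ↑ C) ⊕ (C ↔ E)) ↓ C)) = ¬T = F
C ⊕ E = T ⊕ F = T
E ↓ (C ⊕ E) = F ↓ T = F
¬(E ↑ ((((C ⊕ (C ↓ E)) ↑ C) ⊕ (C ↔ E)) ↓ C)) ↔ (E ↓ (C ⊕ E)) = F ↔ F = T
(¬(E ↑ ((((C ⊕ (C ↓ E)) ↑ C) ⊕ (C ↔ E)) ↓ C)) ↔ (E ↓ (C ⊕ E))) ⊕ C = T ⊕ T = F
(C ↔ E) ⊕ ((¬(E ↑ ((((C ⊕ (C ↓ E)) ↑ C) ⊕ (C ↔ E)) ↓ C)) ↔ (E ↓ (C ⊕ E))) ⊕ C) = F ⊕ F = F
E ↑ C = F ↑ T = T
C ↓ (E ↑ C) = T ↓ T = F
C ⊕ (C ↓ (E ↑ C)) = T ⊕ F = T
((C ↔ E) ⊕ ((¬(E ↑ ((((C ⊕ (C ↓ E)) ↑ C) ⊕ (C ↔ E)) ↓ C)) ↔ (E ↓ (C ⊕ E))) ⊕ C)) ⊕ (C ⊕ (C ↓ (E ↑ C))) = F ⊕ T = T

T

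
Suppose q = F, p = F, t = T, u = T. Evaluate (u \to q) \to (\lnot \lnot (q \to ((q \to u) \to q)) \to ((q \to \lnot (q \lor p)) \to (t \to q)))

u \to q = T \to F = F
q \to u = F \to T = T
(q \to u) \to q = T \to F = F
q \to ((q \to u) \to q) = F \to F = T
\lnot (q \to ((q \to u) \to q)) = \lnot T = F
\lnot \lnot (q \to ((q \to u) \to q)) = \lnot F = T
q \lor p = F \lor F = F
\lnot (q \lor p) = \lnot F = T
q \to \lnot (q \lor p) = F \to T = T
t \to q = T \to F = F
(q \to \lnot (q \lor p)) \to (t \to q) = T \to F = F
\lnot \lnot (q \to ((q \to u) \to q)) \to ((q \to \lnot (q \lor p)) \to (t \to q)) = T \to F = F
(u \to q) \to (\lnot \lnot (q \to ((q \to u) \to q)) \to ((q \to \lnot (q \lor p)) \to (t \to q))) = F \to F = T

T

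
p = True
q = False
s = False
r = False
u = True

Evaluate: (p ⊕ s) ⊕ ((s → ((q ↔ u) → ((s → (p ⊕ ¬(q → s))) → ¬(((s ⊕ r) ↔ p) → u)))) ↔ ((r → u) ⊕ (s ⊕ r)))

False

p ⊕ s = True ⊕ False = True
q ↔ u = False ↔ True = False
q → s = False → False = True
¬(q → s) = ¬True = False
p ⊕ ¬(q → s) = True ⊕ False = True
s → (p ⊕ ¬(q → s)) = False → True = True
s ⊕ r = False ⊕ False = False
(s ⊕ r) ↔ p = False ↔ True = False
((s ⊕ r) ↔ p) → u = False → True = True
¬(((s ⊕ r) ↔ p) → u) = ¬True = False
(s → (p ⊕ ¬(q → s))) → ¬(((s ⊕ r) ↔ p) → u) = True → False = False
(q ↔ u) → ((s → (p ⊕ ¬(q → s))) → ¬(((s ⊕ r) ↔ p) → u)) = False → False = True
s → ((q ↔ u) → ((s → (p ⊕ ¬(q → s))) → ¬(((s ⊕ r) ↔ p) → u))) = False → True = True
r → u = False → True = True
s ⊕ r = False ⊕ False = False
(r → u) ⊕ (s ⊕ r) = True ⊕ False = True
(s → ((q ↔ u) → ((s → (p ⊕ ¬(q → s))) → ¬(((s ⊕ r) ↔ p) → u)))) ↔ ((r → u) ⊕ (s ⊕ r)) = True ↔ True = True
(p ⊕ s) ⊕ ((s → ((q ↔ u) → ((s → (p ⊕ ¬(q → s))) → ¬(((s ⊕ r) ↔ p) → u)))) ↔ ((r → u) ⊕ (s ⊕ r))) = True ⊕ True = False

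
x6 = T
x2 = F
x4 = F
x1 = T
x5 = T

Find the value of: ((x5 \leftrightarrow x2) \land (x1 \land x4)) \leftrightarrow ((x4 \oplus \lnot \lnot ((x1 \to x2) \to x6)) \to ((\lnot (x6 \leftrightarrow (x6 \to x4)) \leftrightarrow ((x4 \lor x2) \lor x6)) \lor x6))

F

Substituting x6=T, x2=F, x4=F, x1=T, x5=T:
x5 \leftrightarrow x2 = T \leftrightarrow F = F
x1 \land x4 = T \land F = F
(x5 \leftrightarrow x2) \land (x1 \land x4) = F \land F = F
x1 \to x2 = T \to F = F
(x1 \to x2) \to x6 = F \to T = T
\lnot ((x1 \to x2) \to x6) = \lnot T = F
\lnot \lnot ((x1 \to x2) \to x6) = \lnot F = T
x4 \oplus \lnot \lnot ((x1 \to x2) \to x6) = F \oplus T = T
x6 \to x4 = T \to F = F
x6 \leftrightarrow (x6 \to x4) = T \leftrightarrow F = F
\lnot (x6 \leftrightarrow (x6 \to x4)) = \lnot F = T
x4 \lor x2 = F \lor F = F
(x4 \lor x2) \lor x6 = F \lor T = T
\lnot (x6 \leftrightarrow (x6 \to x4)) \leftrightarrow ((x4 \lor x2) \lor x6) = T \leftrightarrow T = T
(\lnot (x6 \leftrightarrow (x6 \to x4)) \leftrightarrow ((x4 \lor x2) \lor x6)) \lor x6 = T \lor T = T
(x4 \oplus \lnot \lnot ((x1 \to x2) \to x6)) \to ((\lnot (x6 \leftrightarrow (x6 \to x4)) \leftrightarrow ((x4 \lor x2) \lor x6)) \lor x6) = T \to T = T
((x5 \leftrightarrow x2) \land (x1 \land x4)) \leftrightarrow ((x4 \oplus \lnot \lnot ((x1 \to x2) \to x6)) \to ((\lnot (x6 \leftrightarrow (x6 \to x4)) \leftrightarrow ((x4 \lor x2) \lor x6)) \lor x6)) = F \leftrightarrow T = F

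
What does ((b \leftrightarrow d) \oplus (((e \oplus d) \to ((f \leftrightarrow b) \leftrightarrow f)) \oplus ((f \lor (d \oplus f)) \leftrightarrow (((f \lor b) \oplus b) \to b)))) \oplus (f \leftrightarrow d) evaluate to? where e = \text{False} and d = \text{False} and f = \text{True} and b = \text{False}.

b \leftrightarrow d = \text{False} \leftrightarrow \text{False} = \text{True}
e \oplus d = \text{False} \oplus \text{False} = \text{False}
f \leftrightarrow b = \text{True} \leftrightarrow \text{False} = \text{False}
(f \leftrightarrow b) \leftrightarrow f = \text{False} \leftrightarrow \text{True} = \text{False}
(e \oplus d) \to ((f \leftrightarrow b) \leftrightarrow f) = \text{False} \to \text{False} = \text{True}
d \oplus f = \text{False} \oplus \text{True} = \text{True}
f \lor (d \oplus f) = \text{True} \lor \text{True} = \text{True}
f \lor b = \text{True} \lor \text{False} = \text{True}
(f \lor b) \oplus b = \text{True} \oplus \text{False} = \text{True}
((f \lor b) \oplus b) \to b = \text{True} \to \text{False} = \text{False}
(f \lor (d \oplus f)) \leftrightarrow (((f \lor b) \oplus b) \to b) = \text{True} \leftrightarrow \text{False} = \text{False}
((e \oplus d) \to ((f \leftrightarrow b) \leftrightarrow f)) \oplus ((f \lor (d \oplus f)) \leftrightarrow (((f \lor b) \oplus b) \to b)) = \text{True} \oplus \text{False} = \text{True}
(b \leftrightarrow d) \oplus (((e \oplus d) \to ((f \leftrightarrow b) \leftrightarrow f)) \oplus ((f \lor (d \oplus f)) \leftrightarrow (((f \lor b) \oplus b) \to b))) = \text{True} \oplus \text{True} = \text{False}
f \leftrightarrow d = \text{True} \leftrightarrow \text{False} = \text{False}
((b \leftrightarrow d) \oplus (((e \oplus d) \to ((f \leftrightarrow b) \leftrightarrow f)) \oplus ((f \lor (d \oplus f)) \leftrightarrow (((f \lor b) \oplus b) \to b)))) \oplus (f \leftrightarrow d) = \text{False} \oplus \text{False} = \text{False}

\text{False}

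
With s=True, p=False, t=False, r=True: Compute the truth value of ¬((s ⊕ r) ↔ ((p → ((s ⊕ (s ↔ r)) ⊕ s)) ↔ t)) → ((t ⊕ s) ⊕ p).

s ⊕ r = True ⊕ True = False
s ↔ r = True ↔ True = True
s ⊕ (s ↔ r) = True ⊕ True = False
(s ⊕ (s ↔ r)) ⊕ s = False ⊕ True = True
p → ((s ⊕ (s ↔ r)) ⊕ s) = False → True = True
(p → ((s ⊕ (s ↔ r)) ⊕ s)) ↔ t = True ↔ False = False
(s ⊕ r) ↔ ((p → ((s ⊕ (s ↔ r)) ⊕ s)) ↔ t) = False ↔ False = True
¬((s ⊕ r) ↔ ((p → ((s ⊕ (s ↔ r)) ⊕ s)) ↔ t)) = ¬True = False
t ⊕ s = False ⊕ True = True
(t ⊕ s) ⊕ p = True ⊕ False = True
¬((s ⊕ r) ↔ ((p → ((s ⊕ (s ↔ r)) ⊕ s)) ↔ t)) → ((t ⊕ s) ⊕ p) = False → True = True

True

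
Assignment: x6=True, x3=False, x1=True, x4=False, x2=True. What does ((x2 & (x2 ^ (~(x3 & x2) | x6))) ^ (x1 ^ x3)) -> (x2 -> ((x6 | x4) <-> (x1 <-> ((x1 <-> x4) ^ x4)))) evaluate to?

False

x3 & x2 = False & True = False
~(x3 & x2) = ~False = True
~(x3 & x2) | x6 = True | True = True
x2 ^ (~(x3 & x2) | x6) = True ^ True = False
x2 & (x2 ^ (~(x3 & x2) | x6)) = True & False = False
x1 ^ x3 = True ^ False = True
(x2 & (x2 ^ (~(x3 & x2) | x6))) ^ (x1 ^ x3) = False ^ True = True
x6 | x4 = True | False = True
x1 <-> x4 = True <-> False = False
(x1 <-> x4) ^ x4 = False ^ False = False
x1 <-> ((x1 <-> x4) ^ x4) = True <-> False = False
(x6 | x4) <-> (x1 <-> ((x1 <-> x4) ^ x4)) = True <-> False = False
x2 -> ((x6 | x4) <-> (x1 <-> ((x1 <-> x4) ^ x4))) = True -> False = False
((x2 & (x2 ^ (~(x3 & x2) | x6))) ^ (x1 ^ x3)) -> (x2 -> ((x6 | x4) <-> (x1 <-> ((x1 <-> x4) ^ x4)))) = True -> False = False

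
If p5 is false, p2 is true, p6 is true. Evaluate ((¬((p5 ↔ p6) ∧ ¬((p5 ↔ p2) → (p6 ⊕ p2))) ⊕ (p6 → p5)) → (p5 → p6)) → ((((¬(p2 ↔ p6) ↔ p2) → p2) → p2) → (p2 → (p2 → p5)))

p5 ↔ p6 = False ↔ True = False
p5 ↔ p2 = False ↔ True = False
p6 ⊕ p2 = True ⊕ True = False
(p5 ↔ p2) → (p6 ⊕ p2) = False → False = True
¬((p5 ↔ p2) → (p6 ⊕ p2)) = ¬True = False
(p5 ↔ p6) ∧ ¬((p5 ↔ p2) → (p6 ⊕ p2)) = False ∧ False = False
¬((p5 ↔ p6) ∧ ¬((p5 ↔ p2) → (p6 ⊕ p2))) = ¬False = True
p6 → p5 = True → False = False
¬((p5 ↔ p6) ∧ ¬((p5 ↔ p2) → (p6 ⊕ p2))) ⊕ (p6 → p5) = True ⊕ False = True
p5 → p6 = False → True = True
(¬((p5 ↔ p6) ∧ ¬((p5 ↔ p2) → (p6 ⊕ p2))) ⊕ (p6 → p5)) → (p5 → p6) = True → True = True
p2 ↔ p6 = True ↔ True = True
¬(p2 ↔ p6) = ¬True = False
¬(p2 ↔ p6) ↔ p2 = False ↔ True = False
(¬(p2 ↔ p6) ↔ p2) → p2 = False → True = True
((¬(p2 ↔ p6) ↔ p2) → p2) → p2 = True → True = True
p2 → p5 = True → False = False
p2 → (p2 → p5) = True → False = False
(((¬(p2 ↔ p6) ↔ p2) → p2) → p2) → (p2 → (p2 → p5)) = True → False = False
((¬((p5 ↔ p6) ∧ ¬((p5 ↔ p2) → (p6 ⊕ p2))) ⊕ (p6 → p5)) → (p5 → p6)) → ((((¬(p2 ↔ p6) ↔ p2) → p2) → p2) → (p2 → (p2 → p5))) = True → False = False

False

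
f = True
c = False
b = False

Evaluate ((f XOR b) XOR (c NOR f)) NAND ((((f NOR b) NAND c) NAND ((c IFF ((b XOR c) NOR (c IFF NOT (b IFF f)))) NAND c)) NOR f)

f XOR b = True XOR False = True
c NOR f = False NOR True = False
(f XOR b) XOR (c NOR f) = True XOR False = True
f NOR b = True NOR False = False
(f NOR b) NAND c = False NAND False = True
b XOR c = False XOR False = False
b IFF f = False IFF True = False
NOT (b IFF f) = NOT False = True
c IFF NOT (b IFF f) = False IFF True = False
(b XOR c) NOR (c IFF NOT (b IFF f)) = False NOR False = True
c IFF ((b XOR c) NOR (c IFF NOT (b IFF f))) = False IFF True = False
(c IFF ((b XOR c) NOR (c IFF NOT (b IFF f)))) NAND c = False NAND False = True
((f NOR b) NAND c) NAND ((c IFF ((b XOR c) NOR (c IFF NOT (b IFF f)))) NAND c) = True NAND True = False
(((f NOR b) NAND c) NAND ((c IFF ((b XOR c) NOR (c IFF NOT (b IFF f)))) NAND c)) NOR f = False NOR True = False
((f XOR b) XOR (c NOR f)) NAND ((((f NOR b) NAND c) NAND ((c IFF ((b XOR c) NOR (c IFF NOT (b IFF f)))) NAND c)) NOR f) = True NAND False = True

True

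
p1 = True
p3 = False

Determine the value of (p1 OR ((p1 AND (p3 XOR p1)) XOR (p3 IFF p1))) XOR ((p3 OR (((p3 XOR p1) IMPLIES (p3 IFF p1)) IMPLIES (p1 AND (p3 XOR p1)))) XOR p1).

True

p3 XOR p1 = False XOR True = True
p1 AND (p3 XOR p1) = True AND True = True
p3 IFF p1 = False IFF True = False
(p1 AND (p3 XOR p1)) XOR (p3 IFF p1) = True XOR False = True
p1 OR ((p1 AND (p3 XOR p1)) XOR (p3 IFF p1)) = True OR True = True
p3 XOR p1 = False XOR True = True
p3 IFF p1 = False IFF True = False
(p3 XOR p1) IMPLIES (p3 IFF p1) = True IMPLIES False = False
p3 XOR p1 = False XOR True = True
p1 AND (p3 XOR p1) = True AND True = True
((p3 XOR p1) IMPLIES (p3 IFF p1)) IMPLIES (p1 AND (p3 XOR p1)) = False IMPLIES True = True
p3 OR (((p3 XOR p1) IMPLIES (p3 IFF p1)) IMPLIES (p1 AND (p3 XOR p1))) = False OR True = True
(p3 OR (((p3 XOR p1) IMPLIES (p3 IFF p1)) IMPLIES (p1 AND (p3 XOR p1)))) XOR p1 = True XOR True = False
(p1 OR ((p1 AND (p3 XOR p1)) XOR (p3 IFF p1))) XOR ((p3 OR (((p3 XOR p1) IMPLIES (p3 IFF p1)) IMPLIES (p1 AND (p3 XOR p1)))) XOR p1) = True XOR False = True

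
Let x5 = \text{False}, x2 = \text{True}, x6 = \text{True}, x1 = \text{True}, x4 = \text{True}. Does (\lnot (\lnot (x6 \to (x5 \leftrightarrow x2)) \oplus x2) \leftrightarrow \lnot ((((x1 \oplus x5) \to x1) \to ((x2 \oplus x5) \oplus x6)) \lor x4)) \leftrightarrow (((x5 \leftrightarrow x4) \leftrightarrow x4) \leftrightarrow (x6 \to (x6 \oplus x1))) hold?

\text{False}

x5 \leftrightarrow x2 = \text{False} \leftrightarrow \text{True} = \text{False}
x6 \to (x5 \leftrightarrow x2) = \text{True} \to \text{False} = \text{False}
\lnot (x6 \to (x5 \leftrightarrow x2)) = \lnot \text{False} = \text{True}
\lnot (x6 \to (x5 \leftrightarrow x2)) \oplus x2 = \text{True} \oplus \text{True} = \text{False}
\lnot (\lnot (x6 \to (x5 \leftrightarrow x2)) \oplus x2) = \lnot \text{False} = \text{True}
x1 \oplus x5 = \text{True} \oplus \text{False} = \text{True}
(x1 \oplus x5) \to x1 = \text{True} \to \text{True} = \text{True}
x2 \oplus x5 = \text{True} \oplus \text{False} = \text{True}
(x2 \oplus x5) \oplus x6 = \text{True} \oplus \text{True} = \text{False}
((x1 \oplus x5) \to x1) \to ((x2 \oplus x5) \oplus x6) = \text{True} \to \text{False} = \text{False}
(((x1 \oplus x5) \to x1) \to ((x2 \oplus x5) \oplus x6)) \lor x4 = \text{False} \lor \text{True} = \text{True}
\lnot ((((x1 \oplus x5) \to x1) \to ((x2 \oplus x5) \oplus x6)) \lor x4) = \lnot \text{True} = \text{False}
\lnot (\lnot (x6 \to (x5 \leftrightarrow x2)) \oplus x2) \leftrightarrow \lnot ((((x1 \oplus x5) \to x1) \to ((x2 \oplus x5) \oplus x6)) \lor x4) = \text{True} \leftrightarrow \text{False} = \text{False}
x5 \leftrightarrow x4 = \text{False} \leftrightarrow \text{True} = \text{False}
(x5 \leftrightarrow x4) \leftrightarrow x4 = \text{False} \leftrightarrow \text{True} = \text{False}
x6 \oplus x1 = \text{True} \oplus \text{True} = \text{False}
x6 \to (x6 \oplus x1) = \text{True} \to \text{False} = \text{False}
((x5 \leftrightarrow x4) \leftrightarrow x4) \leftrightarrow (x6 \to (x6 \oplus x1)) = \text{False} \leftrightarrow \text{False} = \text{True}
(\lnot (\lnot (x6 \to (x5 \leftrightarrow x2)) \oplus x2) \leftrightarrow \lnot ((((x1 \oplus x5) \to x1) \to ((x2 \oplus x5) \oplus x6)) \lor x4)) \leftrightarrow (((x5 \leftrightarrow x4) \leftrightarrow x4) \leftrightarrow (x6 \to (x6 \oplus x1))) = \text{False} \leftrightarrow \text{True} = \text{False}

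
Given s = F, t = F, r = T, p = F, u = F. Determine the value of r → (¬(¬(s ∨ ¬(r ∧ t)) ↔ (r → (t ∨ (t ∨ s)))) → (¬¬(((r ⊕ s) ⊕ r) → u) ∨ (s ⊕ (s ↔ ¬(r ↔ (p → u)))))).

T

r ∧ t = T ∧ F = F
¬(r ∧ t) = ¬F = T
s ∨ ¬(r ∧ t) = F ∨ T = T
¬(s ∨ ¬(r ∧ t)) = ¬T = F
t ∨ s = F ∨ F = F
t ∨ (t ∨ s) = F ∨ F = F
r → (t ∨ (t ∨ s)) = T → F = F
¬(s ∨ ¬(r ∧ t)) ↔ (r → (t ∨ (t ∨ s))) = F ↔ F = T
¬(¬(s ∨ ¬(r ∧ t)) ↔ (r → (t ∨ (t ∨ s)))) = ¬T = F
r ⊕ s = T ⊕ F = T
(r ⊕ s) ⊕ r = T ⊕ T = F
((r ⊕ s) ⊕ r) → u = F → F = T
¬(((r ⊕ s) ⊕ r) → u) = ¬T = F
¬¬(((r ⊕ s) ⊕ r) → u) = ¬F = T
p → u = F → F = T
r ↔ (p → u) = T ↔ T = T
¬(r ↔ (p → u)) = ¬T = F
s ↔ ¬(r ↔ (p → u)) = F ↔ F = T
s ⊕ (s ↔ ¬(r ↔ (p → u))) = F ⊕ T = T
¬¬(((r ⊕ s) ⊕ r) → u) ∨ (s ⊕ (s ↔ ¬(r ↔ (p → u)))) = T ∨ T = T
¬(¬(s ∨ ¬(r ∧ t)) ↔ (r → (t ∨ (t ∨ s)))) → (¬¬(((r ⊕ s) ⊕ r) → u) ∨ (s ⊕ (s ↔ ¬(r ↔ (p → u))))) = F → T = T
r → (¬(¬(s ∨ ¬(r ∧ t)) ↔ (r → (t ∨ (t ∨ s)))) → (¬¬(((r ⊕ s) ⊕ r) → u) ∨ (s ⊕ (s ↔ ¬(r ↔ (p → u)))))) = T → T = T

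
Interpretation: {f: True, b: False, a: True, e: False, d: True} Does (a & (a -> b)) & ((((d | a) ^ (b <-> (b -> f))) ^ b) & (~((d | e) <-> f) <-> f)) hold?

False

Substituting f=True, b=False, a=True, e=False, d=True:
a -> b = True -> False = False
a & (a -> b) = True & False = False
d | a = True | True = True
b -> f = False -> True = True
b <-> (b -> f) = False <-> True = False
(d | a) ^ (b <-> (b -> f)) = True ^ False = True
((d | a) ^ (b <-> (b -> f))) ^ b = True ^ False = True
d | e = True | False = True
(d | e) <-> f = True <-> True = True
~((d | e) <-> f) = ~True = False
~((d | e) <-> f) <-> f = False <-> True = False
(((d | a) ^ (b <-> (b -> f))) ^ b) & (~((d | e) <-> f) <-> f) = True & False = False
(a & (a -> b)) & ((((d | a) ^ (b <-> (b -> f))) ^ b) & (~((d | e) <-> f) <-> f)) = False & False = False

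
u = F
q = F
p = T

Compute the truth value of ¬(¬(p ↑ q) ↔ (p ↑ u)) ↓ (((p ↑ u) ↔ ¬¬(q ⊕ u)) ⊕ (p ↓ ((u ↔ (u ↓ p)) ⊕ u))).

p ↑ q = T ↑ F = T
¬(p ↑ q) = ¬T = F
p ↑ u = T ↑ F = T
¬(p ↑ q) ↔ (p ↑ u) = F ↔ T = F
¬(¬(p ↑ q) ↔ (p ↑ u)) = ¬F = T
p ↑ u = T ↑ F = T
q ⊕ u = F ⊕ F = F
¬(q ⊕ u) = ¬F = T
¬¬(q ⊕ u) = ¬T = F
(p ↑ u) ↔ ¬¬(q ⊕ u) = T ↔ F = F
u ↓ p = F ↓ T = F
u ↔ (u ↓ p) = F ↔ F = T
(u ↔ (u ↓ p)) ⊕ u = T ⊕ F = T
p ↓ ((u ↔ (u ↓ p)) ⊕ u) = T ↓ T = F
((p ↑ u) ↔ ¬¬(q ⊕ u)) ⊕ (p ↓ ((u ↔ (u ↓ p)) ⊕ u)) = F ⊕ F = F
¬(¬(p ↑ q) ↔ (p ↑ u)) ↓ (((p ↑ u) ↔ ¬¬(q ⊕ u)) ⊕ (p ↓ ((u ↔ (u ↓ p)) ⊕ u))) = T ↓ F = F

F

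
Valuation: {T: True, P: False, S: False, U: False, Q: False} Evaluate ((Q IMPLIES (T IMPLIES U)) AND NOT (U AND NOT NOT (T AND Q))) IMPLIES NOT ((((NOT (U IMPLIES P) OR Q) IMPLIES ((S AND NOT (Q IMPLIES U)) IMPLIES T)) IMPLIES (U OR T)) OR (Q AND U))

Substituting T=True, P=False, S=False, U=False, Q=False:
T IMPLIES U = True IMPLIES False = False
Q IMPLIES (T IMPLIES U) = False IMPLIES False = True
T AND Q = True AND False = False
NOT (T AND Q) = NOT False = True
NOT NOT (T AND Q) = NOT True = False
U AND NOT NOT (T AND Q) = False AND False = False
NOT (U AND NOT NOT (T AND Q)) = NOT False = True
(Q IMPLIES (T IMPLIES U)) AND NOT (U AND NOT NOT (T AND Q)) = True AND True = True
U IMPLIES P = False IMPLIES False = True
NOT (U IMPLIES P) = NOT True = False
NOT (U IMPLIES P) OR Q = False OR False = False
Q IMPLIES U = False IMPLIES False = True
NOT (Q IMPLIES U) = NOT True = False
S AND NOT (Q IMPLIES U) = False AND False = False
(S AND NOT (Q IMPLIES U)) IMPLIES T = False IMPLIES True = True
(NOT (U IMPLIES P) OR Q) IMPLIES ((S AND NOT (Q IMPLIES U)) IMPLIES T) = False IMPLIES True = True
U OR T = False OR True = True
((NOT (U IMPLIES P) OR Q) IMPLIES ((S AND NOT (Q IMPLIES U)) IMPLIES T)) IMPLIES (U OR T) = True IMPLIES True = True
Q AND U = False AND False = False
(((NOT (U IMPLIES P) OR Q) IMPLIES ((S AND NOT (Q IMPLIES U)) IMPLIES T)) IMPLIES (U OR T)) OR (Q AND U) = True OR False = True
NOT ((((NOT (U IMPLIES P) OR Q) IMPLIES ((S AND NOT (Q IMPLIES U)) IMPLIES T)) IMPLIES (U OR T)) OR (Q AND U)) = NOT True = False
((Q IMPLIES (T IMPLIES U)) AND NOT (U AND NOT NOT (T AND Q))) IMPLIES NOT ((((NOT (U IMPLIES P) OR Q) IMPLIES ((S AND NOT (Q IMPLIES U)) IMPLIES T)) IMPLIES (U OR T)) OR (Q AND U)) = True IMPLIES False = False

False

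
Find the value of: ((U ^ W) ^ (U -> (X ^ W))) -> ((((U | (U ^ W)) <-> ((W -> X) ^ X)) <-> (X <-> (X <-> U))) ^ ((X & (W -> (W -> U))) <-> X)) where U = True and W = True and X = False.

True

U ^ W = True ^ True = False
X ^ W = False ^ True = True
U -> (X ^ W) = True -> True = True
(U ^ W) ^ (U -> (X ^ W)) = False ^ True = True
U ^ W = True ^ True = False
U | (U ^ W) = True | False = True
W -> X = True -> False = False
(W -> X) ^ X = False ^ False = False
(U | (U ^ W)) <-> ((W -> X) ^ X) = True <-> False = False
X <-> U = False <-> True = False
X <-> (X <-> U) = False <-> False = True
((U | (U ^ W)) <-> ((W -> X) ^ X)) <-> (X <-> (X <-> U)) = False <-> True = False
W -> U = True -> True = True
W -> (W -> U) = True -> True = True
X & (W -> (W -> U)) = False & True = False
(X & (W -> (W -> U))) <-> X = False <-> False = True
(((U | (U ^ W)) <-> ((W -> X) ^ X)) <-> (X <-> (X <-> U))) ^ ((X & (W -> (W -> U))) <-> X) = False ^ True = True
((U ^ W) ^ (U -> (X ^ W))) -> ((((U | (U ^ W)) <-> ((W -> X) ^ X)) <-> (X <-> (X <-> U))) ^ ((X & (W -> (W -> U))) <-> X)) = True -> True = True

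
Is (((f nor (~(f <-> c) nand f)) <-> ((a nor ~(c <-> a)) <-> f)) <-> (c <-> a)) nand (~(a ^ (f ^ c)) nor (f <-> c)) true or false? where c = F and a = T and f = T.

T

f <-> c = T <-> F = F
~(f <-> c) = ~F = T
~(f <-> c) nand f = T nand T = F
f nor (~(f <-> c) nand f) = T nor F = F
c <-> a = F <-> T = F
~(c <-> a) = ~F = T
a nor ~(c <-> a) = T nor T = F
(a nor ~(c <-> a)) <-> f = F <-> T = F
(f nor (~(f <-> c) nand f)) <-> ((a nor ~(c <-> a)) <-> f) = F <-> F = T
c <-> a = F <-> T = F
((f nor (~(f <-> c) nand f)) <-> ((a nor ~(c <-> a)) <-> f)) <-> (c <-> a) = T <-> F = F
f ^ c = T ^ F = T
a ^ (f ^ c) = T ^ T = F
~(a ^ (f ^ c)) = ~F = T
f <-> c = T <-> F = F
~(a ^ (f ^ c)) nor (f <-> c) = T nor F = F
(((f nor (~(f <-> c) nand f)) <-> ((a nor ~(c <-> a)) <-> f)) <-> (c <-> a)) nand (~(a ^ (f ^ c)) nor (f <-> c)) = F nand F = T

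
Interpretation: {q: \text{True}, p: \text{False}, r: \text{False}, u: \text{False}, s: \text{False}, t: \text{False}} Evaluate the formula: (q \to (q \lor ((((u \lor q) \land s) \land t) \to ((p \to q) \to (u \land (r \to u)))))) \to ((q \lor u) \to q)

\text{True}

u \lor q = \text{False} \lor \text{True} = \text{True}
(u \lor q) \land s = \text{True} \land \text{False} = \text{False}
((u \lor q) \land s) \land t = \text{False} \land \text{False} = \text{False}
p \to q = \text{False} \to \text{True} = \text{True}
r \to u = \text{False} \to \text{False} = \text{True}
u \land (r \to u) = \text{False} \land \text{True} = \text{False}
(p \to q) \to (u \land (r \to u)) = \text{True} \to \text{False} = \text{False}
(((u \lor q) \land s) \land t) \to ((p \to q) \to (u \land (r \to u))) = \text{False} \to \text{False} = \text{True}
q \lor ((((u \lor q) \land s) \land t) \to ((p \to q) \to (u \land (r \to u)))) = \text{True} \lor \text{True} = \text{True}
q \to (q \lor ((((u \lor q) \land s) \land t) \to ((p \to q) \to (u \land (r \to u))))) = \text{True} \to \text{True} = \text{True}
q \lor u = \text{True} \lor \text{False} = \text{True}
(q \lor u) \to q = \text{True} \to \text{True} = \text{True}
(q \to (q \lor ((((u \lor q) \land s) \land t) \to ((p \to q) \to (u \land (r \to u)))))) \to ((q \lor u) \to q) = \text{True} \to \text{True} = \text{True}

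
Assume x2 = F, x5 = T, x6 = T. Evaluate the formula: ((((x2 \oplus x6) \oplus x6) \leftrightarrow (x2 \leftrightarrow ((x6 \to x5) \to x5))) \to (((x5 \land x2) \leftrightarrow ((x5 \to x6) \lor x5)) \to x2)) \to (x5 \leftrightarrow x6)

x2 \oplus x6 = F \oplus T = T
(x2 \oplus x6) \oplus x6 = T \oplus T = F
x6 \to x5 = T \to T = T
(x6 \to x5) \to x5 = T \to T = T
x2 \leftrightarrow ((x6 \to x5) \to x5) = F \leftrightarrow T = F
((x2 \oplus x6) \oplus x6) \leftrightarrow (x2 \leftrightarrow ((x6 \to x5) \to x5)) = F \leftrightarrow F = T
x5 \land x2 = T \land F = F
x5 \to x6 = T \to T = T
(x5 \to x6) \lor x5 = T \lor T = T
(x5 \land x2) \leftrightarrow ((x5 \to x6) \lor x5) = F \leftrightarrow T = F
((x5 \land x2) \leftrightarrow ((x5 \to x6) \lor x5)) \to x2 = F \to F = T
(((x2 \oplus x6) \oplus x6) \leftrightarrow (x2 \leftrightarrow ((x6 \to x5) \to x5))) \to (((x5 \land x2) \leftrightarrow ((x5 \to x6) \lor x5)) \to x2) = T \to T = T
x5 \leftrightarrow x6 = T \leftrightarrow T = T
((((x2 \oplus x6) \oplus x6) \leftrightarrow (x2 \leftrightarrow ((x6 \to x5) \to x5))) \to (((x5 \land x2) \leftrightarrow ((x5 \to x6) \lor x5)) \to x2)) \to (x5 \leftrightarrow x6) = T \to T = T

T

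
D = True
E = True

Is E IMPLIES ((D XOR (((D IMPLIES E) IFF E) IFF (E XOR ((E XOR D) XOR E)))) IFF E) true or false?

True

D IMPLIES E = True IMPLIES True = True
(D IMPLIES E) IFF E = True IFF True = True
E XOR D = True XOR True = False
(E XOR D) XOR E = False XOR True = True
E XOR ((E XOR D) XOR E) = True XOR True = False
((D IMPLIES E) IFF E) IFF (E XOR ((E XOR D) XOR E)) = True IFF False = False
D XOR (((D IMPLIES E) IFF E) IFF (E XOR ((E XOR D) XOR E))) = True XOR False = True
(D XOR (((D IMPLIES E) IFF E) IFF (E XOR ((E XOR D) XOR E)))) IFF E = True IFF True = True
E IMPLIES ((D XOR (((D IMPLIES E) IFF E) IFF (E XOR ((E XOR D) XOR E)))) IFF E) = True IMPLIES True = True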